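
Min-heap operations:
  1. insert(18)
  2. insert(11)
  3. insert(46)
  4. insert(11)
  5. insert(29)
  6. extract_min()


insert(18) -> [18]
insert(11) -> [11, 18]
insert(46) -> [11, 18, 46]
insert(11) -> [11, 11, 46, 18]
insert(29) -> [11, 11, 46, 18, 29]
extract_min()->11, [11, 18, 46, 29]

Final heap: [11, 18, 46, 29]


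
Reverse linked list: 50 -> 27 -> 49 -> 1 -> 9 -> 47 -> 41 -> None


Step 1: curr=50, set curr.next=prev(None) | reversed so far: 50
Step 2: curr=27, set curr.next=prev(50) | reversed so far: 27 -> 50
Step 3: curr=49, set curr.next=prev(27) | reversed so far: 49 -> 27 -> 50
Step 4: curr=1, set curr.next=prev(49) | reversed so far: 1 -> 49 -> 27 -> 50
Step 5: curr=9, set curr.next=prev(1) | reversed so far: 9 -> 1 -> 49 -> 27 -> 50
Step 6: curr=47, set curr.next=prev(9) | reversed so far: 47 -> 9 -> 1 -> 49 -> 27 -> 50
Step 7: curr=41, set curr.next=prev(47) | reversed so far: 41 -> 47 -> 9 -> 1 -> 49 -> 27 -> 50

41 -> 47 -> 9 -> 1 -> 49 -> 27 -> 50 -> None


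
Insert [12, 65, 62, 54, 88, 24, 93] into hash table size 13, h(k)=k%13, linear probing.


Insert 12: h=12 -> slot 12
Insert 65: h=0 -> slot 0
Insert 62: h=10 -> slot 10
Insert 54: h=2 -> slot 2
Insert 88: h=10, 1 probes -> slot 11
Insert 24: h=11, 3 probes -> slot 1
Insert 93: h=2, 1 probes -> slot 3

Table: [65, 24, 54, 93, None, None, None, None, None, None, 62, 88, 12]


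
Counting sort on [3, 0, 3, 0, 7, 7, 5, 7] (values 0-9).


Input: [3, 0, 3, 0, 7, 7, 5, 7]
Counts: [2, 0, 0, 2, 0, 1, 0, 3, 0, 0]

Sorted: [0, 0, 3, 3, 5, 7, 7, 7]


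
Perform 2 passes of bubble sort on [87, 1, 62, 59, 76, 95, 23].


Initial: [87, 1, 62, 59, 76, 95, 23]
Pass 1: [1, 62, 59, 76, 87, 23, 95] (5 swaps)
Pass 2: [1, 59, 62, 76, 23, 87, 95] (2 swaps)

After 2 passes: [1, 59, 62, 76, 23, 87, 95]


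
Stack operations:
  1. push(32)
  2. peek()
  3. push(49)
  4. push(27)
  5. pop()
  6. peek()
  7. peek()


push(32) -> [32]
peek()->32
push(49) -> [32, 49]
push(27) -> [32, 49, 27]
pop()->27, [32, 49]
peek()->49
peek()->49

Final stack: [32, 49]


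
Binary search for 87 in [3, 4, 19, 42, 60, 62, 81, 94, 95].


Step 1: lo=0, hi=8, mid=4, val=60
Step 2: lo=5, hi=8, mid=6, val=81
Step 3: lo=7, hi=8, mid=7, val=94

Not found


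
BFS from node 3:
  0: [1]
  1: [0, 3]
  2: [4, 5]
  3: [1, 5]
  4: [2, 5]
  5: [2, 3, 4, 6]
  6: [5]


Visit 3, enqueue [1, 5]
Visit 1, enqueue [0]
Visit 5, enqueue [2, 4, 6]
Visit 0, enqueue []
Visit 2, enqueue []
Visit 4, enqueue []
Visit 6, enqueue []

BFS order: [3, 1, 5, 0, 2, 4, 6]


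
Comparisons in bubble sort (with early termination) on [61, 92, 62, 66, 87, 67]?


Algorithm: bubble sort (with early termination)
Input: [61, 92, 62, 66, 87, 67]
Sorted: [61, 62, 66, 67, 87, 92]

12


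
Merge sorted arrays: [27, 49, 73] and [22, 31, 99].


Take 22 from B
Take 27 from A
Take 31 from B
Take 49 from A
Take 73 from A

Merged: [22, 27, 31, 49, 73, 99]


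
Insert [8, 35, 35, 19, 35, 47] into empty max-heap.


Insert 8: [8]
Insert 35: [35, 8]
Insert 35: [35, 8, 35]
Insert 19: [35, 19, 35, 8]
Insert 35: [35, 35, 35, 8, 19]
Insert 47: [47, 35, 35, 8, 19, 35]

Final heap: [47, 35, 35, 8, 19, 35]


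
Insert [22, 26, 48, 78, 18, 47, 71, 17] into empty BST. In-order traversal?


Insert 22: root
Insert 26: R from 22
Insert 48: R from 22 -> R from 26
Insert 78: R from 22 -> R from 26 -> R from 48
Insert 18: L from 22
Insert 47: R from 22 -> R from 26 -> L from 48
Insert 71: R from 22 -> R from 26 -> R from 48 -> L from 78
Insert 17: L from 22 -> L from 18

In-order: [17, 18, 22, 26, 47, 48, 71, 78]


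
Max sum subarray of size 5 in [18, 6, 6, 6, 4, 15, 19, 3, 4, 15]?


[0:5]: 40
[1:6]: 37
[2:7]: 50
[3:8]: 47
[4:9]: 45
[5:10]: 56

Max: 56 at [5:10]


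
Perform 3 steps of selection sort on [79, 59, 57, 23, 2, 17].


Initial: [79, 59, 57, 23, 2, 17]
Step 1: min=2 at 4
  Swap: [2, 59, 57, 23, 79, 17]
Step 2: min=17 at 5
  Swap: [2, 17, 57, 23, 79, 59]
Step 3: min=23 at 3
  Swap: [2, 17, 23, 57, 79, 59]

After 3 steps: [2, 17, 23, 57, 79, 59]


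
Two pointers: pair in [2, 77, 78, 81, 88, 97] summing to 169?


lo=0(2)+hi=5(97)=99
lo=1(77)+hi=5(97)=174
lo=1(77)+hi=4(88)=165
lo=2(78)+hi=4(88)=166
lo=3(81)+hi=4(88)=169

Yes: 81+88=169


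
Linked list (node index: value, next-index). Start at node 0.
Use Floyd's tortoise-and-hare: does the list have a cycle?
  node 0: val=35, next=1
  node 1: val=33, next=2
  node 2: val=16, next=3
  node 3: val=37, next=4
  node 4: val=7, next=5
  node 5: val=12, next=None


Floyd's tortoise (slow, +1) and hare (fast, +2):
  init: slow=0, fast=0
  step 1: slow=1, fast=2
  step 2: slow=2, fast=4
  step 3: fast 4->5->None, no cycle

Cycle: no


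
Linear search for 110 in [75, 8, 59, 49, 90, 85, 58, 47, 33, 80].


i=0: 75!=110
i=1: 8!=110
i=2: 59!=110
i=3: 49!=110
i=4: 90!=110
i=5: 85!=110
i=6: 58!=110
i=7: 47!=110
i=8: 33!=110
i=9: 80!=110

Not found, 10 comps


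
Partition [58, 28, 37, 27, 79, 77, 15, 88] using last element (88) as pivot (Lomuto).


Pivot: 88
  58 <= 88: advance i (no swap)
  28 <= 88: advance i (no swap)
  37 <= 88: advance i (no swap)
  27 <= 88: advance i (no swap)
  79 <= 88: advance i (no swap)
  77 <= 88: advance i (no swap)
  15 <= 88: advance i (no swap)
Place pivot at 7: [58, 28, 37, 27, 79, 77, 15, 88]

Partitioned: [58, 28, 37, 27, 79, 77, 15, 88]


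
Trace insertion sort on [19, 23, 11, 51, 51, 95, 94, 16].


Initial: [19, 23, 11, 51, 51, 95, 94, 16]
Insert 23: [19, 23, 11, 51, 51, 95, 94, 16]
Insert 11: [11, 19, 23, 51, 51, 95, 94, 16]
Insert 51: [11, 19, 23, 51, 51, 95, 94, 16]
Insert 51: [11, 19, 23, 51, 51, 95, 94, 16]
Insert 95: [11, 19, 23, 51, 51, 95, 94, 16]
Insert 94: [11, 19, 23, 51, 51, 94, 95, 16]
Insert 16: [11, 16, 19, 23, 51, 51, 94, 95]

Sorted: [11, 16, 19, 23, 51, 51, 94, 95]


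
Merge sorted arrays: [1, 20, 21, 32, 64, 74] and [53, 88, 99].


Take 1 from A
Take 20 from A
Take 21 from A
Take 32 from A
Take 53 from B
Take 64 from A
Take 74 from A

Merged: [1, 20, 21, 32, 53, 64, 74, 88, 99]


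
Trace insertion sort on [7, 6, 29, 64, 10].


Initial: [7, 6, 29, 64, 10]
Insert 6: [6, 7, 29, 64, 10]
Insert 29: [6, 7, 29, 64, 10]
Insert 64: [6, 7, 29, 64, 10]
Insert 10: [6, 7, 10, 29, 64]

Sorted: [6, 7, 10, 29, 64]


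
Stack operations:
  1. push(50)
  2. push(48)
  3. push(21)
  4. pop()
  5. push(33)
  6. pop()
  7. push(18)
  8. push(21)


push(50) -> [50]
push(48) -> [50, 48]
push(21) -> [50, 48, 21]
pop()->21, [50, 48]
push(33) -> [50, 48, 33]
pop()->33, [50, 48]
push(18) -> [50, 48, 18]
push(21) -> [50, 48, 18, 21]

Final stack: [50, 48, 18, 21]


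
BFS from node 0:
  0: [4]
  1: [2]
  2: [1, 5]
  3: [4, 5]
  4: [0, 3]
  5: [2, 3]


Visit 0, enqueue [4]
Visit 4, enqueue [3]
Visit 3, enqueue [5]
Visit 5, enqueue [2]
Visit 2, enqueue [1]
Visit 1, enqueue []

BFS order: [0, 4, 3, 5, 2, 1]


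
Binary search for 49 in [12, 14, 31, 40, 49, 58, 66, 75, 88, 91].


Step 1: lo=0, hi=9, mid=4, val=49

Found at index 4


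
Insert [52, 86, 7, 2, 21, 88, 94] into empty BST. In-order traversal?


Insert 52: root
Insert 86: R from 52
Insert 7: L from 52
Insert 2: L from 52 -> L from 7
Insert 21: L from 52 -> R from 7
Insert 88: R from 52 -> R from 86
Insert 94: R from 52 -> R from 86 -> R from 88

In-order: [2, 7, 21, 52, 86, 88, 94]


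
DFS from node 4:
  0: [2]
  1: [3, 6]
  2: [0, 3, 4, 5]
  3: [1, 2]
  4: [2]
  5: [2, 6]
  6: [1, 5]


Visit 4, push [2]
Visit 2, push [5, 3, 0]
Visit 0, push []
Visit 3, push [1]
Visit 1, push [6]
Visit 6, push [5]
Visit 5, push []

DFS order: [4, 2, 0, 3, 1, 6, 5]


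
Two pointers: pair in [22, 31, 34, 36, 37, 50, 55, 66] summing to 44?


lo=0(22)+hi=7(66)=88
lo=0(22)+hi=6(55)=77
lo=0(22)+hi=5(50)=72
lo=0(22)+hi=4(37)=59
lo=0(22)+hi=3(36)=58
lo=0(22)+hi=2(34)=56
lo=0(22)+hi=1(31)=53

No pair found


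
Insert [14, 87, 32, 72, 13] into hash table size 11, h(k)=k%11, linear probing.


Insert 14: h=3 -> slot 3
Insert 87: h=10 -> slot 10
Insert 32: h=10, 1 probes -> slot 0
Insert 72: h=6 -> slot 6
Insert 13: h=2 -> slot 2

Table: [32, None, 13, 14, None, None, 72, None, None, None, 87]


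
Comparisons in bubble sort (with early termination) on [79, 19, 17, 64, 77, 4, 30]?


Algorithm: bubble sort (with early termination)
Input: [79, 19, 17, 64, 77, 4, 30]
Sorted: [4, 17, 19, 30, 64, 77, 79]

21


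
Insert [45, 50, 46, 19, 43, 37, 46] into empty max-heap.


Insert 45: [45]
Insert 50: [50, 45]
Insert 46: [50, 45, 46]
Insert 19: [50, 45, 46, 19]
Insert 43: [50, 45, 46, 19, 43]
Insert 37: [50, 45, 46, 19, 43, 37]
Insert 46: [50, 45, 46, 19, 43, 37, 46]

Final heap: [50, 45, 46, 19, 43, 37, 46]


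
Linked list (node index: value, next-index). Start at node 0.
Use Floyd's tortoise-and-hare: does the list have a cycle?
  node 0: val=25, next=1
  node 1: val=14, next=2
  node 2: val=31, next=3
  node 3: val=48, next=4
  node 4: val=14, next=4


Floyd's tortoise (slow, +1) and hare (fast, +2):
  init: slow=0, fast=0
  step 1: slow=1, fast=2
  step 2: slow=2, fast=4
  step 3: slow=3, fast=4
  step 4: slow=4, fast=4
  slow == fast at node 4: cycle detected

Cycle: yes


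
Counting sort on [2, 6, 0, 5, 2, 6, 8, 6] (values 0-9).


Input: [2, 6, 0, 5, 2, 6, 8, 6]
Counts: [1, 0, 2, 0, 0, 1, 3, 0, 1, 0]

Sorted: [0, 2, 2, 5, 6, 6, 6, 8]


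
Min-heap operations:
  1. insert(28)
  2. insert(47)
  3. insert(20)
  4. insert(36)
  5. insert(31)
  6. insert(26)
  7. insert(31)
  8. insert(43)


insert(28) -> [28]
insert(47) -> [28, 47]
insert(20) -> [20, 47, 28]
insert(36) -> [20, 36, 28, 47]
insert(31) -> [20, 31, 28, 47, 36]
insert(26) -> [20, 31, 26, 47, 36, 28]
insert(31) -> [20, 31, 26, 47, 36, 28, 31]
insert(43) -> [20, 31, 26, 43, 36, 28, 31, 47]

Final heap: [20, 31, 26, 43, 36, 28, 31, 47]


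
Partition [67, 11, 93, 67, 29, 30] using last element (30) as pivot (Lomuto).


Pivot: 30
  11 <= 30: swap -> [11, 67, 93, 67, 29, 30]
  29 <= 30: swap -> [11, 29, 93, 67, 67, 30]
Place pivot at 2: [11, 29, 30, 67, 67, 93]

Partitioned: [11, 29, 30, 67, 67, 93]


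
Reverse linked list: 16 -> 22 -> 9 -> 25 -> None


Step 1: curr=16, set curr.next=prev(None) | reversed so far: 16
Step 2: curr=22, set curr.next=prev(16) | reversed so far: 22 -> 16
Step 3: curr=9, set curr.next=prev(22) | reversed so far: 9 -> 22 -> 16
Step 4: curr=25, set curr.next=prev(9) | reversed so far: 25 -> 9 -> 22 -> 16

25 -> 9 -> 22 -> 16 -> None


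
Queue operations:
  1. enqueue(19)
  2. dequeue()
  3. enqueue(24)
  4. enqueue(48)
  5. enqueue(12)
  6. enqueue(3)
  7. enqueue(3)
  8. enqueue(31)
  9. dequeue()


enqueue(19) -> [19]
dequeue()->19, []
enqueue(24) -> [24]
enqueue(48) -> [24, 48]
enqueue(12) -> [24, 48, 12]
enqueue(3) -> [24, 48, 12, 3]
enqueue(3) -> [24, 48, 12, 3, 3]
enqueue(31) -> [24, 48, 12, 3, 3, 31]
dequeue()->24, [48, 12, 3, 3, 31]

Final queue: [48, 12, 3, 3, 31]


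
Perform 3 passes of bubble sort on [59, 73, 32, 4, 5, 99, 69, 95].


Initial: [59, 73, 32, 4, 5, 99, 69, 95]
Pass 1: [59, 32, 4, 5, 73, 69, 95, 99] (5 swaps)
Pass 2: [32, 4, 5, 59, 69, 73, 95, 99] (4 swaps)
Pass 3: [4, 5, 32, 59, 69, 73, 95, 99] (2 swaps)

After 3 passes: [4, 5, 32, 59, 69, 73, 95, 99]


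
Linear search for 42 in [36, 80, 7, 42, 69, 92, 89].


i=0: 36!=42
i=1: 80!=42
i=2: 7!=42
i=3: 42==42 found!

Found at 3, 4 comps


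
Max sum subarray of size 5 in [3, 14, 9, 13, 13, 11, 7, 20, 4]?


[0:5]: 52
[1:6]: 60
[2:7]: 53
[3:8]: 64
[4:9]: 55

Max: 64 at [3:8]


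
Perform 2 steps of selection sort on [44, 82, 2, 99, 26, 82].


Initial: [44, 82, 2, 99, 26, 82]
Step 1: min=2 at 2
  Swap: [2, 82, 44, 99, 26, 82]
Step 2: min=26 at 4
  Swap: [2, 26, 44, 99, 82, 82]

After 2 steps: [2, 26, 44, 99, 82, 82]


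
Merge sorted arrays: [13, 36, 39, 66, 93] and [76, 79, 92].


Take 13 from A
Take 36 from A
Take 39 from A
Take 66 from A
Take 76 from B
Take 79 from B
Take 92 from B

Merged: [13, 36, 39, 66, 76, 79, 92, 93]


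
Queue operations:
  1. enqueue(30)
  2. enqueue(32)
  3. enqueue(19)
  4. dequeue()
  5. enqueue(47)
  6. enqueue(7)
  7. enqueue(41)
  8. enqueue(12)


enqueue(30) -> [30]
enqueue(32) -> [30, 32]
enqueue(19) -> [30, 32, 19]
dequeue()->30, [32, 19]
enqueue(47) -> [32, 19, 47]
enqueue(7) -> [32, 19, 47, 7]
enqueue(41) -> [32, 19, 47, 7, 41]
enqueue(12) -> [32, 19, 47, 7, 41, 12]

Final queue: [32, 19, 47, 7, 41, 12]


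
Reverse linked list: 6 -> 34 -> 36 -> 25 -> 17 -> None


Step 1: curr=6, set curr.next=prev(None) | reversed so far: 6
Step 2: curr=34, set curr.next=prev(6) | reversed so far: 34 -> 6
Step 3: curr=36, set curr.next=prev(34) | reversed so far: 36 -> 34 -> 6
Step 4: curr=25, set curr.next=prev(36) | reversed so far: 25 -> 36 -> 34 -> 6
Step 5: curr=17, set curr.next=prev(25) | reversed so far: 17 -> 25 -> 36 -> 34 -> 6

17 -> 25 -> 36 -> 34 -> 6 -> None


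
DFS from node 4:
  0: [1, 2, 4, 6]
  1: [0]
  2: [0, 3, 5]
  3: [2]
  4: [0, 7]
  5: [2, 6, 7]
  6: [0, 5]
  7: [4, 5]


Visit 4, push [7, 0]
Visit 0, push [6, 2, 1]
Visit 1, push []
Visit 2, push [5, 3]
Visit 3, push []
Visit 5, push [7, 6]
Visit 6, push []
Visit 7, push []

DFS order: [4, 0, 1, 2, 3, 5, 6, 7]


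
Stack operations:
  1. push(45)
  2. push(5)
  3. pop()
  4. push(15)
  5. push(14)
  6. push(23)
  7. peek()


push(45) -> [45]
push(5) -> [45, 5]
pop()->5, [45]
push(15) -> [45, 15]
push(14) -> [45, 15, 14]
push(23) -> [45, 15, 14, 23]
peek()->23

Final stack: [45, 15, 14, 23]


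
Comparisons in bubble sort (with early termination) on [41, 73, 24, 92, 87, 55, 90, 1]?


Algorithm: bubble sort (with early termination)
Input: [41, 73, 24, 92, 87, 55, 90, 1]
Sorted: [1, 24, 41, 55, 73, 87, 90, 92]

28


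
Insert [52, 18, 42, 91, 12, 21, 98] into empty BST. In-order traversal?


Insert 52: root
Insert 18: L from 52
Insert 42: L from 52 -> R from 18
Insert 91: R from 52
Insert 12: L from 52 -> L from 18
Insert 21: L from 52 -> R from 18 -> L from 42
Insert 98: R from 52 -> R from 91

In-order: [12, 18, 21, 42, 52, 91, 98]


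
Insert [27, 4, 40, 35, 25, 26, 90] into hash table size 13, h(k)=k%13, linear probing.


Insert 27: h=1 -> slot 1
Insert 4: h=4 -> slot 4
Insert 40: h=1, 1 probes -> slot 2
Insert 35: h=9 -> slot 9
Insert 25: h=12 -> slot 12
Insert 26: h=0 -> slot 0
Insert 90: h=12, 4 probes -> slot 3

Table: [26, 27, 40, 90, 4, None, None, None, None, 35, None, None, 25]


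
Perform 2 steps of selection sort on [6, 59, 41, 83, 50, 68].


Initial: [6, 59, 41, 83, 50, 68]
Step 1: min=6 at 0
  Swap: [6, 59, 41, 83, 50, 68]
Step 2: min=41 at 2
  Swap: [6, 41, 59, 83, 50, 68]

After 2 steps: [6, 41, 59, 83, 50, 68]


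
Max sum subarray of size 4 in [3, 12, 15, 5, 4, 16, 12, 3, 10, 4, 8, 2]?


[0:4]: 35
[1:5]: 36
[2:6]: 40
[3:7]: 37
[4:8]: 35
[5:9]: 41
[6:10]: 29
[7:11]: 25
[8:12]: 24

Max: 41 at [5:9]


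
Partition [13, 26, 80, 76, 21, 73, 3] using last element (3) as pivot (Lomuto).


Pivot: 3
Place pivot at 0: [3, 26, 80, 76, 21, 73, 13]

Partitioned: [3, 26, 80, 76, 21, 73, 13]


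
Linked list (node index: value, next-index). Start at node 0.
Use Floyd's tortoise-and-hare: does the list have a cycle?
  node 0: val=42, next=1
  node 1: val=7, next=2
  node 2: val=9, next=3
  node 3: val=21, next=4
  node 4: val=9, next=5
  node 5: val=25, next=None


Floyd's tortoise (slow, +1) and hare (fast, +2):
  init: slow=0, fast=0
  step 1: slow=1, fast=2
  step 2: slow=2, fast=4
  step 3: fast 4->5->None, no cycle

Cycle: no


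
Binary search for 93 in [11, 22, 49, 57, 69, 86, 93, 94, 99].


Step 1: lo=0, hi=8, mid=4, val=69
Step 2: lo=5, hi=8, mid=6, val=93

Found at index 6


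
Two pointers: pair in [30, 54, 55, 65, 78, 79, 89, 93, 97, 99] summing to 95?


lo=0(30)+hi=9(99)=129
lo=0(30)+hi=8(97)=127
lo=0(30)+hi=7(93)=123
lo=0(30)+hi=6(89)=119
lo=0(30)+hi=5(79)=109
lo=0(30)+hi=4(78)=108
lo=0(30)+hi=3(65)=95

Yes: 30+65=95


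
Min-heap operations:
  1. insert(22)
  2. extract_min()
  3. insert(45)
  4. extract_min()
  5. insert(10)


insert(22) -> [22]
extract_min()->22, []
insert(45) -> [45]
extract_min()->45, []
insert(10) -> [10]

Final heap: [10]


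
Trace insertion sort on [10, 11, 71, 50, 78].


Initial: [10, 11, 71, 50, 78]
Insert 11: [10, 11, 71, 50, 78]
Insert 71: [10, 11, 71, 50, 78]
Insert 50: [10, 11, 50, 71, 78]
Insert 78: [10, 11, 50, 71, 78]

Sorted: [10, 11, 50, 71, 78]


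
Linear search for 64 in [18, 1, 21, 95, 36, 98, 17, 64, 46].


i=0: 18!=64
i=1: 1!=64
i=2: 21!=64
i=3: 95!=64
i=4: 36!=64
i=5: 98!=64
i=6: 17!=64
i=7: 64==64 found!

Found at 7, 8 comps


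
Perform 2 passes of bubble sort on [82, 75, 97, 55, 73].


Initial: [82, 75, 97, 55, 73]
Pass 1: [75, 82, 55, 73, 97] (3 swaps)
Pass 2: [75, 55, 73, 82, 97] (2 swaps)

After 2 passes: [75, 55, 73, 82, 97]


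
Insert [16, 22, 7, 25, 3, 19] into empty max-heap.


Insert 16: [16]
Insert 22: [22, 16]
Insert 7: [22, 16, 7]
Insert 25: [25, 22, 7, 16]
Insert 3: [25, 22, 7, 16, 3]
Insert 19: [25, 22, 19, 16, 3, 7]

Final heap: [25, 22, 19, 16, 3, 7]


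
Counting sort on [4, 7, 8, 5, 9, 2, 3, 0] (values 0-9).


Input: [4, 7, 8, 5, 9, 2, 3, 0]
Counts: [1, 0, 1, 1, 1, 1, 0, 1, 1, 1]

Sorted: [0, 2, 3, 4, 5, 7, 8, 9]


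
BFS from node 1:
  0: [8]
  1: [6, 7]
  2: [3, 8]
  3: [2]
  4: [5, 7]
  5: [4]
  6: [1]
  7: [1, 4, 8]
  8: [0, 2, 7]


Visit 1, enqueue [6, 7]
Visit 6, enqueue []
Visit 7, enqueue [4, 8]
Visit 4, enqueue [5]
Visit 8, enqueue [0, 2]
Visit 5, enqueue []
Visit 0, enqueue []
Visit 2, enqueue [3]
Visit 3, enqueue []

BFS order: [1, 6, 7, 4, 8, 5, 0, 2, 3]


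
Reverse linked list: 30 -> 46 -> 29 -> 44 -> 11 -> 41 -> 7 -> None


Step 1: curr=30, set curr.next=prev(None) | reversed so far: 30
Step 2: curr=46, set curr.next=prev(30) | reversed so far: 46 -> 30
Step 3: curr=29, set curr.next=prev(46) | reversed so far: 29 -> 46 -> 30
Step 4: curr=44, set curr.next=prev(29) | reversed so far: 44 -> 29 -> 46 -> 30
Step 5: curr=11, set curr.next=prev(44) | reversed so far: 11 -> 44 -> 29 -> 46 -> 30
Step 6: curr=41, set curr.next=prev(11) | reversed so far: 41 -> 11 -> 44 -> 29 -> 46 -> 30
Step 7: curr=7, set curr.next=prev(41) | reversed so far: 7 -> 41 -> 11 -> 44 -> 29 -> 46 -> 30

7 -> 41 -> 11 -> 44 -> 29 -> 46 -> 30 -> None


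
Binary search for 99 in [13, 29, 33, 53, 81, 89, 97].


Step 1: lo=0, hi=6, mid=3, val=53
Step 2: lo=4, hi=6, mid=5, val=89
Step 3: lo=6, hi=6, mid=6, val=97

Not found


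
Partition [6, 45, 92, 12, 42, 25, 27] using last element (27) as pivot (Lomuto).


Pivot: 27
  6 <= 27: advance i (no swap)
  12 <= 27: swap -> [6, 12, 92, 45, 42, 25, 27]
  25 <= 27: swap -> [6, 12, 25, 45, 42, 92, 27]
Place pivot at 3: [6, 12, 25, 27, 42, 92, 45]

Partitioned: [6, 12, 25, 27, 42, 92, 45]


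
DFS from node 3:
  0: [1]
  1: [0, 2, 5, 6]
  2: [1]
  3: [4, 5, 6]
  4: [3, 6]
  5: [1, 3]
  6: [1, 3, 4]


Visit 3, push [6, 5, 4]
Visit 4, push [6]
Visit 6, push [1]
Visit 1, push [5, 2, 0]
Visit 0, push []
Visit 2, push []
Visit 5, push []

DFS order: [3, 4, 6, 1, 0, 2, 5]


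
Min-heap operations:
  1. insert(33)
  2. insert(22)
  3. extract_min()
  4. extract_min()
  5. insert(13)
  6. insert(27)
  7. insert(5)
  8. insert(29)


insert(33) -> [33]
insert(22) -> [22, 33]
extract_min()->22, [33]
extract_min()->33, []
insert(13) -> [13]
insert(27) -> [13, 27]
insert(5) -> [5, 27, 13]
insert(29) -> [5, 27, 13, 29]

Final heap: [5, 27, 13, 29]


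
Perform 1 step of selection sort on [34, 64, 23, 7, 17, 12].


Initial: [34, 64, 23, 7, 17, 12]
Step 1: min=7 at 3
  Swap: [7, 64, 23, 34, 17, 12]

After 1 step: [7, 64, 23, 34, 17, 12]


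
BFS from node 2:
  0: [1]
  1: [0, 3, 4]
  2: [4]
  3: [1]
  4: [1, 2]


Visit 2, enqueue [4]
Visit 4, enqueue [1]
Visit 1, enqueue [0, 3]
Visit 0, enqueue []
Visit 3, enqueue []

BFS order: [2, 4, 1, 0, 3]


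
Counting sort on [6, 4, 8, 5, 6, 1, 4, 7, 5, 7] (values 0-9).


Input: [6, 4, 8, 5, 6, 1, 4, 7, 5, 7]
Counts: [0, 1, 0, 0, 2, 2, 2, 2, 1, 0]

Sorted: [1, 4, 4, 5, 5, 6, 6, 7, 7, 8]


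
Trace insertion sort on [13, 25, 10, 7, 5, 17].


Initial: [13, 25, 10, 7, 5, 17]
Insert 25: [13, 25, 10, 7, 5, 17]
Insert 10: [10, 13, 25, 7, 5, 17]
Insert 7: [7, 10, 13, 25, 5, 17]
Insert 5: [5, 7, 10, 13, 25, 17]
Insert 17: [5, 7, 10, 13, 17, 25]

Sorted: [5, 7, 10, 13, 17, 25]


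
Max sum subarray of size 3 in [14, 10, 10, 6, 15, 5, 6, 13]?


[0:3]: 34
[1:4]: 26
[2:5]: 31
[3:6]: 26
[4:7]: 26
[5:8]: 24

Max: 34 at [0:3]


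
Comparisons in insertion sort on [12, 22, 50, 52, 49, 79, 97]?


Algorithm: insertion sort
Input: [12, 22, 50, 52, 49, 79, 97]
Sorted: [12, 22, 49, 50, 52, 79, 97]

8


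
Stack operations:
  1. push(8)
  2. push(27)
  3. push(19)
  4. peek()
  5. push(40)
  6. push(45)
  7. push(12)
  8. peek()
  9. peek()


push(8) -> [8]
push(27) -> [8, 27]
push(19) -> [8, 27, 19]
peek()->19
push(40) -> [8, 27, 19, 40]
push(45) -> [8, 27, 19, 40, 45]
push(12) -> [8, 27, 19, 40, 45, 12]
peek()->12
peek()->12

Final stack: [8, 27, 19, 40, 45, 12]


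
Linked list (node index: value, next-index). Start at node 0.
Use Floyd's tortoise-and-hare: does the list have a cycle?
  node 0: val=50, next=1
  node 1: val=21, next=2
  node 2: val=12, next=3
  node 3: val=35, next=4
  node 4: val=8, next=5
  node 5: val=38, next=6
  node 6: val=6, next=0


Floyd's tortoise (slow, +1) and hare (fast, +2):
  init: slow=0, fast=0
  step 1: slow=1, fast=2
  step 2: slow=2, fast=4
  step 3: slow=3, fast=6
  step 4: slow=4, fast=1
  step 5: slow=5, fast=3
  step 6: slow=6, fast=5
  step 7: slow=0, fast=0
  slow == fast at node 0: cycle detected

Cycle: yes


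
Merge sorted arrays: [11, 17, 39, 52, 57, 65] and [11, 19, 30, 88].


Take 11 from A
Take 11 from B
Take 17 from A
Take 19 from B
Take 30 from B
Take 39 from A
Take 52 from A
Take 57 from A
Take 65 from A

Merged: [11, 11, 17, 19, 30, 39, 52, 57, 65, 88]


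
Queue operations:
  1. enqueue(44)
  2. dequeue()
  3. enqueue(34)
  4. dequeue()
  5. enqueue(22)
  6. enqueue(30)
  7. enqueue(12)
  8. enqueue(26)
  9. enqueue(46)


enqueue(44) -> [44]
dequeue()->44, []
enqueue(34) -> [34]
dequeue()->34, []
enqueue(22) -> [22]
enqueue(30) -> [22, 30]
enqueue(12) -> [22, 30, 12]
enqueue(26) -> [22, 30, 12, 26]
enqueue(46) -> [22, 30, 12, 26, 46]

Final queue: [22, 30, 12, 26, 46]


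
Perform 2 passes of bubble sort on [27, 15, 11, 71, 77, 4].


Initial: [27, 15, 11, 71, 77, 4]
Pass 1: [15, 11, 27, 71, 4, 77] (3 swaps)
Pass 2: [11, 15, 27, 4, 71, 77] (2 swaps)

After 2 passes: [11, 15, 27, 4, 71, 77]


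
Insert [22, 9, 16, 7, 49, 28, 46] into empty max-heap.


Insert 22: [22]
Insert 9: [22, 9]
Insert 16: [22, 9, 16]
Insert 7: [22, 9, 16, 7]
Insert 49: [49, 22, 16, 7, 9]
Insert 28: [49, 22, 28, 7, 9, 16]
Insert 46: [49, 22, 46, 7, 9, 16, 28]

Final heap: [49, 22, 46, 7, 9, 16, 28]


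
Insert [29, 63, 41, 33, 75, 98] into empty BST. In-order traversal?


Insert 29: root
Insert 63: R from 29
Insert 41: R from 29 -> L from 63
Insert 33: R from 29 -> L from 63 -> L from 41
Insert 75: R from 29 -> R from 63
Insert 98: R from 29 -> R from 63 -> R from 75

In-order: [29, 33, 41, 63, 75, 98]


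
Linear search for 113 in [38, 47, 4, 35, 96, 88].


i=0: 38!=113
i=1: 47!=113
i=2: 4!=113
i=3: 35!=113
i=4: 96!=113
i=5: 88!=113

Not found, 6 comps


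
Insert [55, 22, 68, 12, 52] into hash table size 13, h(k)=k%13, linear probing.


Insert 55: h=3 -> slot 3
Insert 22: h=9 -> slot 9
Insert 68: h=3, 1 probes -> slot 4
Insert 12: h=12 -> slot 12
Insert 52: h=0 -> slot 0

Table: [52, None, None, 55, 68, None, None, None, None, 22, None, None, 12]


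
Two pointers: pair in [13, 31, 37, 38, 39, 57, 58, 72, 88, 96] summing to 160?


lo=0(13)+hi=9(96)=109
lo=1(31)+hi=9(96)=127
lo=2(37)+hi=9(96)=133
lo=3(38)+hi=9(96)=134
lo=4(39)+hi=9(96)=135
lo=5(57)+hi=9(96)=153
lo=6(58)+hi=9(96)=154
lo=7(72)+hi=9(96)=168
lo=7(72)+hi=8(88)=160

Yes: 72+88=160


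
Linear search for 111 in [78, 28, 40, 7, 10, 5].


i=0: 78!=111
i=1: 28!=111
i=2: 40!=111
i=3: 7!=111
i=4: 10!=111
i=5: 5!=111

Not found, 6 comps


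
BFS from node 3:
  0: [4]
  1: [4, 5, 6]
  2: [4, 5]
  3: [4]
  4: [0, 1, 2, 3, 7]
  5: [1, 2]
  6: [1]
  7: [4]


Visit 3, enqueue [4]
Visit 4, enqueue [0, 1, 2, 7]
Visit 0, enqueue []
Visit 1, enqueue [5, 6]
Visit 2, enqueue []
Visit 7, enqueue []
Visit 5, enqueue []
Visit 6, enqueue []

BFS order: [3, 4, 0, 1, 2, 7, 5, 6]


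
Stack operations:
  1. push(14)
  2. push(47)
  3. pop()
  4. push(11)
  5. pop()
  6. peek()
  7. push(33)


push(14) -> [14]
push(47) -> [14, 47]
pop()->47, [14]
push(11) -> [14, 11]
pop()->11, [14]
peek()->14
push(33) -> [14, 33]

Final stack: [14, 33]


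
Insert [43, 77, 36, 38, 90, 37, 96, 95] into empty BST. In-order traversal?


Insert 43: root
Insert 77: R from 43
Insert 36: L from 43
Insert 38: L from 43 -> R from 36
Insert 90: R from 43 -> R from 77
Insert 37: L from 43 -> R from 36 -> L from 38
Insert 96: R from 43 -> R from 77 -> R from 90
Insert 95: R from 43 -> R from 77 -> R from 90 -> L from 96

In-order: [36, 37, 38, 43, 77, 90, 95, 96]


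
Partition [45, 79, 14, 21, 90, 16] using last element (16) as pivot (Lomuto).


Pivot: 16
  14 <= 16: swap -> [14, 79, 45, 21, 90, 16]
Place pivot at 1: [14, 16, 45, 21, 90, 79]

Partitioned: [14, 16, 45, 21, 90, 79]


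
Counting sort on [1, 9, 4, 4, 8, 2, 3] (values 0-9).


Input: [1, 9, 4, 4, 8, 2, 3]
Counts: [0, 1, 1, 1, 2, 0, 0, 0, 1, 1]

Sorted: [1, 2, 3, 4, 4, 8, 9]


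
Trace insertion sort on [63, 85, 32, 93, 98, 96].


Initial: [63, 85, 32, 93, 98, 96]
Insert 85: [63, 85, 32, 93, 98, 96]
Insert 32: [32, 63, 85, 93, 98, 96]
Insert 93: [32, 63, 85, 93, 98, 96]
Insert 98: [32, 63, 85, 93, 98, 96]
Insert 96: [32, 63, 85, 93, 96, 98]

Sorted: [32, 63, 85, 93, 96, 98]


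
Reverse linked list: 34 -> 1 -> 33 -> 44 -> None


Step 1: curr=34, set curr.next=prev(None) | reversed so far: 34
Step 2: curr=1, set curr.next=prev(34) | reversed so far: 1 -> 34
Step 3: curr=33, set curr.next=prev(1) | reversed so far: 33 -> 1 -> 34
Step 4: curr=44, set curr.next=prev(33) | reversed so far: 44 -> 33 -> 1 -> 34

44 -> 33 -> 1 -> 34 -> None


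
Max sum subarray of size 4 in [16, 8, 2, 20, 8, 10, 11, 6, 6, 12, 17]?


[0:4]: 46
[1:5]: 38
[2:6]: 40
[3:7]: 49
[4:8]: 35
[5:9]: 33
[6:10]: 35
[7:11]: 41

Max: 49 at [3:7]


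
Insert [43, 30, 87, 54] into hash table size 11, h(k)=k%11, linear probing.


Insert 43: h=10 -> slot 10
Insert 30: h=8 -> slot 8
Insert 87: h=10, 1 probes -> slot 0
Insert 54: h=10, 2 probes -> slot 1

Table: [87, 54, None, None, None, None, None, None, 30, None, 43]


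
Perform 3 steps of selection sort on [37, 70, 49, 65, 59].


Initial: [37, 70, 49, 65, 59]
Step 1: min=37 at 0
  Swap: [37, 70, 49, 65, 59]
Step 2: min=49 at 2
  Swap: [37, 49, 70, 65, 59]
Step 3: min=59 at 4
  Swap: [37, 49, 59, 65, 70]

After 3 steps: [37, 49, 59, 65, 70]


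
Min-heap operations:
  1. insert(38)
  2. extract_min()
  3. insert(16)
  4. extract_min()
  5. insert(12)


insert(38) -> [38]
extract_min()->38, []
insert(16) -> [16]
extract_min()->16, []
insert(12) -> [12]

Final heap: [12]


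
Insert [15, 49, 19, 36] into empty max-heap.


Insert 15: [15]
Insert 49: [49, 15]
Insert 19: [49, 15, 19]
Insert 36: [49, 36, 19, 15]

Final heap: [49, 36, 19, 15]


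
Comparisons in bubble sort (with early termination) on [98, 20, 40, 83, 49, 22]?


Algorithm: bubble sort (with early termination)
Input: [98, 20, 40, 83, 49, 22]
Sorted: [20, 22, 40, 49, 83, 98]

15


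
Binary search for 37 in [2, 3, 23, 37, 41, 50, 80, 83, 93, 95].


Step 1: lo=0, hi=9, mid=4, val=41
Step 2: lo=0, hi=3, mid=1, val=3
Step 3: lo=2, hi=3, mid=2, val=23
Step 4: lo=3, hi=3, mid=3, val=37

Found at index 3


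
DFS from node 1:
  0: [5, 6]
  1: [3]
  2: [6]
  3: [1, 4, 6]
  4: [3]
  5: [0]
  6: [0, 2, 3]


Visit 1, push [3]
Visit 3, push [6, 4]
Visit 4, push []
Visit 6, push [2, 0]
Visit 0, push [5]
Visit 5, push []
Visit 2, push []

DFS order: [1, 3, 4, 6, 0, 5, 2]


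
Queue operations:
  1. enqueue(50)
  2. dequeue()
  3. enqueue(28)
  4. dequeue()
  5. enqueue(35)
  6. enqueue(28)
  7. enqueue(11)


enqueue(50) -> [50]
dequeue()->50, []
enqueue(28) -> [28]
dequeue()->28, []
enqueue(35) -> [35]
enqueue(28) -> [35, 28]
enqueue(11) -> [35, 28, 11]

Final queue: [35, 28, 11]


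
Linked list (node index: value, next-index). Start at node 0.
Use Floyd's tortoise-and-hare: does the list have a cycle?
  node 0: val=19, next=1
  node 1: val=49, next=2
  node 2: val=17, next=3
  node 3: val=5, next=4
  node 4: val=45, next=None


Floyd's tortoise (slow, +1) and hare (fast, +2):
  init: slow=0, fast=0
  step 1: slow=1, fast=2
  step 2: slow=2, fast=4
  step 3: fast -> None, no cycle

Cycle: no


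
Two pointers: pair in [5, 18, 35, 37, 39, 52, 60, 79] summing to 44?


lo=0(5)+hi=7(79)=84
lo=0(5)+hi=6(60)=65
lo=0(5)+hi=5(52)=57
lo=0(5)+hi=4(39)=44

Yes: 5+39=44


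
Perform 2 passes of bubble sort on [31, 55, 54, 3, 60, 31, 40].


Initial: [31, 55, 54, 3, 60, 31, 40]
Pass 1: [31, 54, 3, 55, 31, 40, 60] (4 swaps)
Pass 2: [31, 3, 54, 31, 40, 55, 60] (3 swaps)

After 2 passes: [31, 3, 54, 31, 40, 55, 60]


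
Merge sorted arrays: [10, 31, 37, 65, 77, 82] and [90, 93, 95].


Take 10 from A
Take 31 from A
Take 37 from A
Take 65 from A
Take 77 from A
Take 82 from A

Merged: [10, 31, 37, 65, 77, 82, 90, 93, 95]


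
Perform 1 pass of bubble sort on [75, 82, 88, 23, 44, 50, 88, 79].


Initial: [75, 82, 88, 23, 44, 50, 88, 79]
Pass 1: [75, 82, 23, 44, 50, 88, 79, 88] (4 swaps)

After 1 pass: [75, 82, 23, 44, 50, 88, 79, 88]


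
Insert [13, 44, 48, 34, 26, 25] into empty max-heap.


Insert 13: [13]
Insert 44: [44, 13]
Insert 48: [48, 13, 44]
Insert 34: [48, 34, 44, 13]
Insert 26: [48, 34, 44, 13, 26]
Insert 25: [48, 34, 44, 13, 26, 25]

Final heap: [48, 34, 44, 13, 26, 25]


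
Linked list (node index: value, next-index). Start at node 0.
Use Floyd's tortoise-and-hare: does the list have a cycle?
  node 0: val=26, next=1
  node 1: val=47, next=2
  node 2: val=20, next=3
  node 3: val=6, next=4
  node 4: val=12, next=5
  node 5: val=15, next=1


Floyd's tortoise (slow, +1) and hare (fast, +2):
  init: slow=0, fast=0
  step 1: slow=1, fast=2
  step 2: slow=2, fast=4
  step 3: slow=3, fast=1
  step 4: slow=4, fast=3
  step 5: slow=5, fast=5
  slow == fast at node 5: cycle detected

Cycle: yes


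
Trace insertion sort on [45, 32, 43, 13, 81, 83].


Initial: [45, 32, 43, 13, 81, 83]
Insert 32: [32, 45, 43, 13, 81, 83]
Insert 43: [32, 43, 45, 13, 81, 83]
Insert 13: [13, 32, 43, 45, 81, 83]
Insert 81: [13, 32, 43, 45, 81, 83]
Insert 83: [13, 32, 43, 45, 81, 83]

Sorted: [13, 32, 43, 45, 81, 83]


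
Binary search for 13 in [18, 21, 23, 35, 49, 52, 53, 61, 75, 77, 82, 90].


Step 1: lo=0, hi=11, mid=5, val=52
Step 2: lo=0, hi=4, mid=2, val=23
Step 3: lo=0, hi=1, mid=0, val=18

Not found


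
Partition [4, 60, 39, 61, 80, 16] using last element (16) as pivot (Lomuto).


Pivot: 16
  4 <= 16: advance i (no swap)
Place pivot at 1: [4, 16, 39, 61, 80, 60]

Partitioned: [4, 16, 39, 61, 80, 60]


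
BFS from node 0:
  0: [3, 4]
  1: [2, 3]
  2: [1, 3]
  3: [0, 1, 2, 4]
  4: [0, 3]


Visit 0, enqueue [3, 4]
Visit 3, enqueue [1, 2]
Visit 4, enqueue []
Visit 1, enqueue []
Visit 2, enqueue []

BFS order: [0, 3, 4, 1, 2]


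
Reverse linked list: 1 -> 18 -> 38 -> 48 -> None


Step 1: curr=1, set curr.next=prev(None) | reversed so far: 1
Step 2: curr=18, set curr.next=prev(1) | reversed so far: 18 -> 1
Step 3: curr=38, set curr.next=prev(18) | reversed so far: 38 -> 18 -> 1
Step 4: curr=48, set curr.next=prev(38) | reversed so far: 48 -> 38 -> 18 -> 1

48 -> 38 -> 18 -> 1 -> None


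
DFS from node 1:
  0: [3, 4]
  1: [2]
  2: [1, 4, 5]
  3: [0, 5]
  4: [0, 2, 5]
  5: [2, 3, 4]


Visit 1, push [2]
Visit 2, push [5, 4]
Visit 4, push [5, 0]
Visit 0, push [3]
Visit 3, push [5]
Visit 5, push []

DFS order: [1, 2, 4, 0, 3, 5]


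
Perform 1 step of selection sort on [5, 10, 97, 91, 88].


Initial: [5, 10, 97, 91, 88]
Step 1: min=5 at 0
  Swap: [5, 10, 97, 91, 88]

After 1 step: [5, 10, 97, 91, 88]


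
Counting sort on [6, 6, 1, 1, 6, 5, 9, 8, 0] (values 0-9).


Input: [6, 6, 1, 1, 6, 5, 9, 8, 0]
Counts: [1, 2, 0, 0, 0, 1, 3, 0, 1, 1]

Sorted: [0, 1, 1, 5, 6, 6, 6, 8, 9]


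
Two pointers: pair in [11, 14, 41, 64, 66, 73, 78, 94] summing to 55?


lo=0(11)+hi=7(94)=105
lo=0(11)+hi=6(78)=89
lo=0(11)+hi=5(73)=84
lo=0(11)+hi=4(66)=77
lo=0(11)+hi=3(64)=75
lo=0(11)+hi=2(41)=52
lo=1(14)+hi=2(41)=55

Yes: 14+41=55


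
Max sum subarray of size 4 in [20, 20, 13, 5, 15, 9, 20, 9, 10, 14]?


[0:4]: 58
[1:5]: 53
[2:6]: 42
[3:7]: 49
[4:8]: 53
[5:9]: 48
[6:10]: 53

Max: 58 at [0:4]


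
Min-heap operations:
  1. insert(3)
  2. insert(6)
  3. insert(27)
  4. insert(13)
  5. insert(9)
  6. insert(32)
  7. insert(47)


insert(3) -> [3]
insert(6) -> [3, 6]
insert(27) -> [3, 6, 27]
insert(13) -> [3, 6, 27, 13]
insert(9) -> [3, 6, 27, 13, 9]
insert(32) -> [3, 6, 27, 13, 9, 32]
insert(47) -> [3, 6, 27, 13, 9, 32, 47]

Final heap: [3, 6, 27, 13, 9, 32, 47]


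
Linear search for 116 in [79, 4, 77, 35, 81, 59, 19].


i=0: 79!=116
i=1: 4!=116
i=2: 77!=116
i=3: 35!=116
i=4: 81!=116
i=5: 59!=116
i=6: 19!=116

Not found, 7 comps


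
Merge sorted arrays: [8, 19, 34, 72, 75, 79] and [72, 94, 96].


Take 8 from A
Take 19 from A
Take 34 from A
Take 72 from A
Take 72 from B
Take 75 from A
Take 79 from A

Merged: [8, 19, 34, 72, 72, 75, 79, 94, 96]


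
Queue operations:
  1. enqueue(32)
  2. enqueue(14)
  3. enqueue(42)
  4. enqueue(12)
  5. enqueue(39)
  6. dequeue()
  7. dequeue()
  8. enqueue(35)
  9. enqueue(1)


enqueue(32) -> [32]
enqueue(14) -> [32, 14]
enqueue(42) -> [32, 14, 42]
enqueue(12) -> [32, 14, 42, 12]
enqueue(39) -> [32, 14, 42, 12, 39]
dequeue()->32, [14, 42, 12, 39]
dequeue()->14, [42, 12, 39]
enqueue(35) -> [42, 12, 39, 35]
enqueue(1) -> [42, 12, 39, 35, 1]

Final queue: [42, 12, 39, 35, 1]


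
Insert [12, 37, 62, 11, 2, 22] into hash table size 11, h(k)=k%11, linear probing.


Insert 12: h=1 -> slot 1
Insert 37: h=4 -> slot 4
Insert 62: h=7 -> slot 7
Insert 11: h=0 -> slot 0
Insert 2: h=2 -> slot 2
Insert 22: h=0, 3 probes -> slot 3

Table: [11, 12, 2, 22, 37, None, None, 62, None, None, None]


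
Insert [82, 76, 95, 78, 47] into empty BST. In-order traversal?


Insert 82: root
Insert 76: L from 82
Insert 95: R from 82
Insert 78: L from 82 -> R from 76
Insert 47: L from 82 -> L from 76

In-order: [47, 76, 78, 82, 95]


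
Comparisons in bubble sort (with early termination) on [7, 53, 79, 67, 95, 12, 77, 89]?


Algorithm: bubble sort (with early termination)
Input: [7, 53, 79, 67, 95, 12, 77, 89]
Sorted: [7, 12, 53, 67, 77, 79, 89, 95]

25


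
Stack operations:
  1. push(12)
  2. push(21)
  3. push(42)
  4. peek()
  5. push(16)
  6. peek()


push(12) -> [12]
push(21) -> [12, 21]
push(42) -> [12, 21, 42]
peek()->42
push(16) -> [12, 21, 42, 16]
peek()->16

Final stack: [12, 21, 42, 16]


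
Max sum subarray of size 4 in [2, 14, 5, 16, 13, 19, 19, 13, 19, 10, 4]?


[0:4]: 37
[1:5]: 48
[2:6]: 53
[3:7]: 67
[4:8]: 64
[5:9]: 70
[6:10]: 61
[7:11]: 46

Max: 70 at [5:9]


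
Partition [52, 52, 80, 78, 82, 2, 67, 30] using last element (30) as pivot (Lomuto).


Pivot: 30
  2 <= 30: swap -> [2, 52, 80, 78, 82, 52, 67, 30]
Place pivot at 1: [2, 30, 80, 78, 82, 52, 67, 52]

Partitioned: [2, 30, 80, 78, 82, 52, 67, 52]


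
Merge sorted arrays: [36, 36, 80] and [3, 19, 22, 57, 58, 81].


Take 3 from B
Take 19 from B
Take 22 from B
Take 36 from A
Take 36 from A
Take 57 from B
Take 58 from B
Take 80 from A

Merged: [3, 19, 22, 36, 36, 57, 58, 80, 81]


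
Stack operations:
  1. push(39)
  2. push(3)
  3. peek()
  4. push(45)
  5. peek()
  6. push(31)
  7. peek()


push(39) -> [39]
push(3) -> [39, 3]
peek()->3
push(45) -> [39, 3, 45]
peek()->45
push(31) -> [39, 3, 45, 31]
peek()->31

Final stack: [39, 3, 45, 31]


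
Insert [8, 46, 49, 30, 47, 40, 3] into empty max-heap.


Insert 8: [8]
Insert 46: [46, 8]
Insert 49: [49, 8, 46]
Insert 30: [49, 30, 46, 8]
Insert 47: [49, 47, 46, 8, 30]
Insert 40: [49, 47, 46, 8, 30, 40]
Insert 3: [49, 47, 46, 8, 30, 40, 3]

Final heap: [49, 47, 46, 8, 30, 40, 3]


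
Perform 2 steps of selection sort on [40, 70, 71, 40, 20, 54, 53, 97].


Initial: [40, 70, 71, 40, 20, 54, 53, 97]
Step 1: min=20 at 4
  Swap: [20, 70, 71, 40, 40, 54, 53, 97]
Step 2: min=40 at 3
  Swap: [20, 40, 71, 70, 40, 54, 53, 97]

After 2 steps: [20, 40, 71, 70, 40, 54, 53, 97]


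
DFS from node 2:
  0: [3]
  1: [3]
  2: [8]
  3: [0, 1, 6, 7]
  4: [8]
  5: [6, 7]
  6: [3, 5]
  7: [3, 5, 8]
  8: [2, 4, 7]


Visit 2, push [8]
Visit 8, push [7, 4]
Visit 4, push []
Visit 7, push [5, 3]
Visit 3, push [6, 1, 0]
Visit 0, push []
Visit 1, push []
Visit 6, push [5]
Visit 5, push []

DFS order: [2, 8, 4, 7, 3, 0, 1, 6, 5]


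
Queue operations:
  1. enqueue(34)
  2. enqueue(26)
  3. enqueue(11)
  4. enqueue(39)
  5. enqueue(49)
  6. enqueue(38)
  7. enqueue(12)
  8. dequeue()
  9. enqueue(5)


enqueue(34) -> [34]
enqueue(26) -> [34, 26]
enqueue(11) -> [34, 26, 11]
enqueue(39) -> [34, 26, 11, 39]
enqueue(49) -> [34, 26, 11, 39, 49]
enqueue(38) -> [34, 26, 11, 39, 49, 38]
enqueue(12) -> [34, 26, 11, 39, 49, 38, 12]
dequeue()->34, [26, 11, 39, 49, 38, 12]
enqueue(5) -> [26, 11, 39, 49, 38, 12, 5]

Final queue: [26, 11, 39, 49, 38, 12, 5]


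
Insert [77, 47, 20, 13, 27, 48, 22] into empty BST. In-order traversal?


Insert 77: root
Insert 47: L from 77
Insert 20: L from 77 -> L from 47
Insert 13: L from 77 -> L from 47 -> L from 20
Insert 27: L from 77 -> L from 47 -> R from 20
Insert 48: L from 77 -> R from 47
Insert 22: L from 77 -> L from 47 -> R from 20 -> L from 27

In-order: [13, 20, 22, 27, 47, 48, 77]


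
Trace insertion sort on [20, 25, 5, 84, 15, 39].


Initial: [20, 25, 5, 84, 15, 39]
Insert 25: [20, 25, 5, 84, 15, 39]
Insert 5: [5, 20, 25, 84, 15, 39]
Insert 84: [5, 20, 25, 84, 15, 39]
Insert 15: [5, 15, 20, 25, 84, 39]
Insert 39: [5, 15, 20, 25, 39, 84]

Sorted: [5, 15, 20, 25, 39, 84]


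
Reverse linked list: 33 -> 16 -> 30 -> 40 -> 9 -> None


Step 1: curr=33, set curr.next=prev(None) | reversed so far: 33
Step 2: curr=16, set curr.next=prev(33) | reversed so far: 16 -> 33
Step 3: curr=30, set curr.next=prev(16) | reversed so far: 30 -> 16 -> 33
Step 4: curr=40, set curr.next=prev(30) | reversed so far: 40 -> 30 -> 16 -> 33
Step 5: curr=9, set curr.next=prev(40) | reversed so far: 9 -> 40 -> 30 -> 16 -> 33

9 -> 40 -> 30 -> 16 -> 33 -> None


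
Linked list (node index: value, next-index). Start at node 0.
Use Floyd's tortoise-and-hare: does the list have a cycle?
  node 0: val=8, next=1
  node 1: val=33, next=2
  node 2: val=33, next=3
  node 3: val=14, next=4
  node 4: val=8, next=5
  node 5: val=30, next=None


Floyd's tortoise (slow, +1) and hare (fast, +2):
  init: slow=0, fast=0
  step 1: slow=1, fast=2
  step 2: slow=2, fast=4
  step 3: fast 4->5->None, no cycle

Cycle: no


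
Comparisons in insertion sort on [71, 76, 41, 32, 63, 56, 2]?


Algorithm: insertion sort
Input: [71, 76, 41, 32, 63, 56, 2]
Sorted: [2, 32, 41, 56, 63, 71, 76]

19


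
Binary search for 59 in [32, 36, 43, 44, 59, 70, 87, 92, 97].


Step 1: lo=0, hi=8, mid=4, val=59

Found at index 4


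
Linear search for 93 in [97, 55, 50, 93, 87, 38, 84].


i=0: 97!=93
i=1: 55!=93
i=2: 50!=93
i=3: 93==93 found!

Found at 3, 4 comps


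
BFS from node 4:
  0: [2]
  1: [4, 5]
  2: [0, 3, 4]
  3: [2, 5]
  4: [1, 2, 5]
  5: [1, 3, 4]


Visit 4, enqueue [1, 2, 5]
Visit 1, enqueue []
Visit 2, enqueue [0, 3]
Visit 5, enqueue []
Visit 0, enqueue []
Visit 3, enqueue []

BFS order: [4, 1, 2, 5, 0, 3]
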